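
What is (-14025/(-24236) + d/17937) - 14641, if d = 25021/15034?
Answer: -47841950159660201/3267798749244 ≈ -14640.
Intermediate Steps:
d = 25021/15034 (d = 25021*(1/15034) = 25021/15034 ≈ 1.6643)
(-14025/(-24236) + d/17937) - 14641 = (-14025/(-24236) + (25021/15034)/17937) - 14641 = (-14025*(-1/24236) + (25021/15034)*(1/17937)) - 14641 = (14025/24236 + 25021/269664858) - 14641 = 1891328021203/3267798749244 - 14641 = -47841950159660201/3267798749244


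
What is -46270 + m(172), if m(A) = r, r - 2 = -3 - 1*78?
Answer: -46349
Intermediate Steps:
r = -79 (r = 2 + (-3 - 1*78) = 2 + (-3 - 78) = 2 - 81 = -79)
m(A) = -79
-46270 + m(172) = -46270 - 79 = -46349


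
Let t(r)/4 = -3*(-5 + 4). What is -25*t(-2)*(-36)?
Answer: 10800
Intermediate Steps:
t(r) = 12 (t(r) = 4*(-3*(-5 + 4)) = 4*(-3*(-1)) = 4*3 = 12)
-25*t(-2)*(-36) = -25*12*(-36) = -300*(-36) = 10800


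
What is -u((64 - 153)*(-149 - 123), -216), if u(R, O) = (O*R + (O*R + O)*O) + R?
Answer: -1124290384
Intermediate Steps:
u(R, O) = R + O*R + O*(O + O*R) (u(R, O) = (O*R + (O + O*R)*O) + R = (O*R + O*(O + O*R)) + R = R + O*R + O*(O + O*R))
-u((64 - 153)*(-149 - 123), -216) = -((64 - 153)*(-149 - 123) + (-216)**2 - 216*(64 - 153)*(-149 - 123) + ((64 - 153)*(-149 - 123))*(-216)**2) = -(-89*(-272) + 46656 - (-19224)*(-272) - 89*(-272)*46656) = -(24208 + 46656 - 216*24208 + 24208*46656) = -(24208 + 46656 - 5228928 + 1129448448) = -1*1124290384 = -1124290384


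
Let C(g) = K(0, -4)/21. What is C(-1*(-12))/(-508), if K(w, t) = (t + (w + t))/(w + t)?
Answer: -1/5334 ≈ -0.00018748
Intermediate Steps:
K(w, t) = (w + 2*t)/(t + w) (K(w, t) = (t + (t + w))/(t + w) = (w + 2*t)/(t + w))
C(g) = 2/21 (C(g) = ((0 + 2*(-4))/(-4 + 0))/21 = ((0 - 8)/(-4))*(1/21) = -¼*(-8)*(1/21) = 2*(1/21) = 2/21)
C(-1*(-12))/(-508) = (2/21)/(-508) = (2/21)*(-1/508) = -1/5334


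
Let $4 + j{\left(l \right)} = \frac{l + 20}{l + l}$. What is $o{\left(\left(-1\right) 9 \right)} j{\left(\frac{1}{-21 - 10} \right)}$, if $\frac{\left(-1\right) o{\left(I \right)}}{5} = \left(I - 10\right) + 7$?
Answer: $-18810$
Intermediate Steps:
$o{\left(I \right)} = 15 - 5 I$ ($o{\left(I \right)} = - 5 \left(\left(I - 10\right) + 7\right) = - 5 \left(\left(-10 + I\right) + 7\right) = - 5 \left(-3 + I\right) = 15 - 5 I$)
$j{\left(l \right)} = -4 + \frac{20 + l}{2 l}$ ($j{\left(l \right)} = -4 + \frac{l + 20}{l + l} = -4 + \frac{20 + l}{2 l}$)
$o{\left(\left(-1\right) 9 \right)} j{\left(\frac{1}{-21 - 10} \right)} = \left(15 - 5 \left(\left(-1\right) 9\right)\right) \left(- \frac{7}{2} + \frac{10}{\frac{1}{-21 - 10}}\right) = \left(15 - -45\right) \left(- \frac{7}{2} + \frac{10}{\frac{1}{-31}}\right) = \left(15 + 45\right) \left(- \frac{7}{2} + \frac{10}{- \frac{1}{31}}\right) = 60 \left(- \frac{7}{2} + 10 \left(-31\right)\right) = 60 \left(- \frac{7}{2} - 310\right) = 60 \left(- \frac{627}{2}\right) = -18810$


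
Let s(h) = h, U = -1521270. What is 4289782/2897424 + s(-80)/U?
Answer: 1908230543/1288819944 ≈ 1.4806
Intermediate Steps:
4289782/2897424 + s(-80)/U = 4289782/2897424 - 80/(-1521270) = 4289782*(1/2897424) - 80*(-1/1521270) = 112889/76248 + 8/152127 = 1908230543/1288819944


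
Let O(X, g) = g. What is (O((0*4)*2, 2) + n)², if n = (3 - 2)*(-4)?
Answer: 4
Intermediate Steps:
n = -4 (n = 1*(-4) = -4)
(O((0*4)*2, 2) + n)² = (2 - 4)² = (-2)² = 4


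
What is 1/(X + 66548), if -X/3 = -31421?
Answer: 1/160811 ≈ 6.2185e-6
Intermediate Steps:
X = 94263 (X = -3*(-31421) = 94263)
1/(X + 66548) = 1/(94263 + 66548) = 1/160811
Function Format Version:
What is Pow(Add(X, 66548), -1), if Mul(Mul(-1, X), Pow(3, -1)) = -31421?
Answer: Rational(1, 160811) ≈ 6.2185e-6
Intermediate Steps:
X = 94263 (X = Mul(-3, -31421) = 94263)
Pow(Add(X, 66548), -1) = Pow(Add(94263, 66548), -1) = Pow(160811, -1) = Rational(1, 160811)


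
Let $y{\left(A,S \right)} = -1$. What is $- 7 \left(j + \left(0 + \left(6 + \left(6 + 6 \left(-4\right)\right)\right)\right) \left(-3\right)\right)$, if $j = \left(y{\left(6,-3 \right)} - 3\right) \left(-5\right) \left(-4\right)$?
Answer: $308$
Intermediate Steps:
$j = -80$ ($j = \left(-1 - 3\right) \left(-5\right) \left(-4\right) = \left(-4\right) \left(-5\right) \left(-4\right) = 20 \left(-4\right) = -80$)
$- 7 \left(j + \left(0 + \left(6 + \left(6 + 6 \left(-4\right)\right)\right)\right) \left(-3\right)\right) = - 7 \left(-80 + \left(0 + \left(6 + \left(6 + 6 \left(-4\right)\right)\right)\right) \left(-3\right)\right) = - 7 \left(-80 + \left(0 + \left(6 + \left(6 - 24\right)\right)\right) \left(-3\right)\right) = - 7 \left(-80 + \left(0 + \left(6 - 18\right)\right) \left(-3\right)\right) = - 7 \left(-80 + \left(0 - 12\right) \left(-3\right)\right) = - 7 \left(-80 - -36\right) = - 7 \left(-80 + 36\right) = \left(-7\right) \left(-44\right) = 308$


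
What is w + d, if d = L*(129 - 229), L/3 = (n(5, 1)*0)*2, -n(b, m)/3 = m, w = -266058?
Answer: -266058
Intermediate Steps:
n(b, m) = -3*m
L = 0 (L = 3*((-3*1*0)*2) = 3*(-3*0*2) = 3*(0*2) = 3*0 = 0)
d = 0 (d = 0*(129 - 229) = 0*(-100) = 0)
w + d = -266058 + 0 = -266058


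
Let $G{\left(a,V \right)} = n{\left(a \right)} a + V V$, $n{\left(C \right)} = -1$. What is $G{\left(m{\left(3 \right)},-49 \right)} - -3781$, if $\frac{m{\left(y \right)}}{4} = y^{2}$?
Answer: $6146$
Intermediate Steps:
$m{\left(y \right)} = 4 y^{2}$
$G{\left(a,V \right)} = V^{2} - a$ ($G{\left(a,V \right)} = - a + V V = - a + V^{2} = V^{2} - a$)
$G{\left(m{\left(3 \right)},-49 \right)} - -3781 = \left(\left(-49\right)^{2} - 4 \cdot 3^{2}\right) - -3781 = \left(2401 - 4 \cdot 9\right) + 3781 = \left(2401 - 36\right) + 3781 = 2365 + 3781 = 6146$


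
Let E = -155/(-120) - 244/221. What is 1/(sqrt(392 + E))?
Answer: 2*sqrt(2758296138)/2080163 ≈ 0.050496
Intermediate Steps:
E = 995/5304 (E = -155*(-1/120) - 244*1/221 = 31/24 - 244/221 = 995/5304 ≈ 0.18759)
1/(sqrt(392 + E)) = 1/(sqrt(392 + 995/5304)) = 1/(sqrt(2080163/5304)) = 1/(sqrt(2758296138)/2652) = 2*sqrt(2758296138)/2080163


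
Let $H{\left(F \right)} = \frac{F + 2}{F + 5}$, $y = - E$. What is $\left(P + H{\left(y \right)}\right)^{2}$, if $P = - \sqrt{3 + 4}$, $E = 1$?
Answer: $\frac{113}{16} - \frac{\sqrt{7}}{2} \approx 5.7396$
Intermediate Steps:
$P = - \sqrt{7} \approx -2.6458$
$y = -1$ ($y = \left(-1\right) 1 = -1$)
$H{\left(F \right)} = \frac{2 + F}{5 + F}$
$\left(P + H{\left(y \right)}\right)^{2} = \left(- \sqrt{7} + \frac{2 - 1}{5 - 1}\right)^{2} = \left(- \sqrt{7} + \frac{1}{4} \cdot 1\right)^{2} = \left(- \sqrt{7} + \frac{1}{4}\right)^{2} = \left(\frac{1}{4} - \sqrt{7}\right)^{2}$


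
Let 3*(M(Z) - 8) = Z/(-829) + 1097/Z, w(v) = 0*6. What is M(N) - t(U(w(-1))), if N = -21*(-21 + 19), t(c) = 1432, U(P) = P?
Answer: -147834847/104454 ≈ -1415.3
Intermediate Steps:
w(v) = 0
N = 42 (N = -21*(-2) = 42)
M(Z) = 8 - Z/2487 + 1097/(3*Z) (M(Z) = 8 + (Z/(-829) + 1097/Z)/3 = 8 + (Z*(-1/829) + 1097/Z)/3 = 8 + (-Z/829 + 1097/Z)/3 = 8 + (1097/Z - Z/829)/3 = 8 + (-Z/2487 + 1097/(3*Z)) = 8 - Z/2487 + 1097/(3*Z))
M(N) - t(U(w(-1))) = (1/2487)*(909413 - 1*42*(-19896 + 42))/42 - 1*1432 = (1/2487)*(1/42)*(909413 - 1*42*(-19854)) - 1432 = (1/2487)*(1/42)*(909413 + 833868) - 1432 = (1/2487)*(1/42)*1743281 - 1432 = 1743281/104454 - 1432 = -147834847/104454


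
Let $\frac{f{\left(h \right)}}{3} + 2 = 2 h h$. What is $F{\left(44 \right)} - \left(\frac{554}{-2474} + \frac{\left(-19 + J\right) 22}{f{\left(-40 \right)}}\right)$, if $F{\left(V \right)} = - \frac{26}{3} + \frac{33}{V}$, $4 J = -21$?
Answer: $- \frac{90635765}{11867778} \approx -7.6371$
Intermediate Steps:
$J = - \frac{21}{4}$ ($J = \frac{1}{4} \left(-21\right) = - \frac{21}{4} \approx -5.25$)
$f{\left(h \right)} = -6 + 6 h^{2}$ ($f{\left(h \right)} = -6 + 3 \cdot 2 h h = -6 + 3 \cdot 2 h^{2} = -6 + 6 h^{2}$)
$F{\left(V \right)} = - \frac{26}{3} + \frac{33}{V}$ ($F{\left(V \right)} = \left(-26\right) \frac{1}{3} + \frac{33}{V} = - \frac{26}{3} + \frac{33}{V}$)
$F{\left(44 \right)} - \left(\frac{554}{-2474} + \frac{\left(-19 + J\right) 22}{f{\left(-40 \right)}}\right) = \left(- \frac{26}{3} + \frac{33}{44}\right) - \left(\frac{554}{-2474} + \frac{\left(-19 - \frac{21}{4}\right) 22}{-6 + 6 \left(-40\right)^{2}}\right) = \left(- \frac{26}{3} + 33 \cdot \frac{1}{44}\right) - \left(554 \left(- \frac{1}{2474}\right) + \frac{\left(- \frac{97}{4}\right) 22}{-6 + 6 \cdot 1600}\right) = \left(- \frac{26}{3} + \frac{3}{4}\right) - \left(- \frac{277}{1237} - \frac{1067}{2 \left(-6 + 9600\right)}\right) = - \frac{95}{12} - \left(- \frac{277}{1237} - \frac{1067}{2 \cdot 9594}\right) = - \frac{95}{12} - \left(- \frac{277}{1237} - \frac{1067}{19188}\right) = - \frac{95}{12} - - \frac{6634955}{23735556} = - \frac{95}{12} + \frac{6634955}{23735556} = - \frac{90635765}{11867778}$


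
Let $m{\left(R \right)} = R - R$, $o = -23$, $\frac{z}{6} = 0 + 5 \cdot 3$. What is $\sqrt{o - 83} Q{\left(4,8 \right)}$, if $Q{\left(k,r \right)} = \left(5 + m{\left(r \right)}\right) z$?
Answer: $450 i \sqrt{106} \approx 4633.0 i$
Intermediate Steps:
$z = 90$ ($z = 6 \left(0 + 5 \cdot 3\right) = 6 \left(0 + 15\right) = 6 \cdot 15 = 90$)
$m{\left(R \right)} = 0$
$Q{\left(k,r \right)} = 450$ ($Q{\left(k,r \right)} = \left(5 + 0\right) 90 = 5 \cdot 90 = 450$)
$\sqrt{o - 83} Q{\left(4,8 \right)} = \sqrt{-23 - 83} \cdot 450 = \sqrt{-106} \cdot 450 = i \sqrt{106} \cdot 450 = 450 i \sqrt{106}$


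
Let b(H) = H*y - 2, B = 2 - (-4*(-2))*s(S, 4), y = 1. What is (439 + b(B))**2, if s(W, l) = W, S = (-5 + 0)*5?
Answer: 408321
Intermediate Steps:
S = -25 (S = -5*5 = -25)
B = 202 (B = 2 - (-4*(-2))*(-25) = 2 - 8*(-25) = 2 - 1*(-200) = 2 + 200 = 202)
b(H) = -2 + H (b(H) = H*1 - 2 = H - 2 = -2 + H)
(439 + b(B))**2 = (439 + (-2 + 202))**2 = (439 + 200)**2 = 639**2 = 408321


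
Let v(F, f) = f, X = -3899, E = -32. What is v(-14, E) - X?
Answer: 3867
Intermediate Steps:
v(-14, E) - X = -32 - 1*(-3899) = -32 + 3899 = 3867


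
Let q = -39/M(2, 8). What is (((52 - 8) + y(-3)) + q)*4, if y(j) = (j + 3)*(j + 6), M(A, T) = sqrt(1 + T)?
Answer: 124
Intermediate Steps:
q = -13 (q = -39/sqrt(1 + 8) = -39/(sqrt(9)) = -39/3 = -39*1/3 = -13)
y(j) = (3 + j)*(6 + j)
(((52 - 8) + y(-3)) + q)*4 = (((52 - 8) + (18 + (-3)**2 + 9*(-3))) - 13)*4 = ((44 + (18 + 9 - 27)) - 13)*4 = ((44 + 0) - 13)*4 = (44 - 13)*4 = 31*4 = 124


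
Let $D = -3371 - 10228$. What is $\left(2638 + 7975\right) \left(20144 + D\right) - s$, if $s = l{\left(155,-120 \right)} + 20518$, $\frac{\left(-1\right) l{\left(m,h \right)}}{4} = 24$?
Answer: $69441663$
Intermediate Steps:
$D = -13599$ ($D = -3371 - 10228 = -13599$)
$l{\left(m,h \right)} = -96$ ($l{\left(m,h \right)} = \left(-4\right) 24 = -96$)
$s = 20422$ ($s = -96 + 20518 = 20422$)
$\left(2638 + 7975\right) \left(20144 + D\right) - s = \left(2638 + 7975\right) \left(20144 - 13599\right) - 20422 = 10613 \cdot 6545 - 20422 = 69462085 - 20422 = 69441663$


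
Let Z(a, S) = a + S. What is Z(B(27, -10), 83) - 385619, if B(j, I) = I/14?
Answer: -2698757/7 ≈ -3.8554e+5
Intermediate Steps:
B(j, I) = I/14 (B(j, I) = I*(1/14) = I/14)
Z(a, S) = S + a
Z(B(27, -10), 83) - 385619 = (83 + (1/14)*(-10)) - 385619 = (83 - 5/7) - 385619 = 576/7 - 385619 = -2698757/7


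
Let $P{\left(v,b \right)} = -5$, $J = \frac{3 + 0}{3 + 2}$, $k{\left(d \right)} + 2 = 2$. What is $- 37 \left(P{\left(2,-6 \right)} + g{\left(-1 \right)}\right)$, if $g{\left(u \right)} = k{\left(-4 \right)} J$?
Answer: $185$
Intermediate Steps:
$k{\left(d \right)} = 0$ ($k{\left(d \right)} = -2 + 2 = 0$)
$J = \frac{3}{5} \approx 0.6$
$g{\left(u \right)} = 0$ ($g{\left(u \right)} = 0 \cdot \frac{3}{5} = 0$)
$- 37 \left(P{\left(2,-6 \right)} + g{\left(-1 \right)}\right) = - 37 \left(-5 + 0\right) = \left(-37\right) \left(-5\right) = 185$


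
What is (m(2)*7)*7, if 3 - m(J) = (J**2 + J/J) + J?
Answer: -196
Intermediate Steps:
m(J) = 2 - J - J**2 (m(J) = 3 - ((J**2 + J/J) + J) = 3 - ((J**2 + 1) + J) = 3 - ((1 + J**2) + J) = 3 - (1 + J + J**2) = 3 + (-1 - J - J**2) = 2 - J - J**2)
(m(2)*7)*7 = ((2 - 1*2 - 1*2**2)*7)*7 = ((2 - 2 - 1*4)*7)*7 = ((2 - 2 - 4)*7)*7 = -4*7*7 = -28*7 = -196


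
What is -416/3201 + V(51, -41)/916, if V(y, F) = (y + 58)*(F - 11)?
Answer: -4631081/733029 ≈ -6.3177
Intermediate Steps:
V(y, F) = (-11 + F)*(58 + y) (V(y, F) = (58 + y)*(-11 + F) = (-11 + F)*(58 + y))
-416/3201 + V(51, -41)/916 = -416/3201 + (-638 - 11*51 + 58*(-41) - 41*51)/916 = -416*1/3201 + (-638 - 561 - 2378 - 2091)*(1/916) = -416/3201 - 5668*1/916 = -416/3201 - 1417/229 = -4631081/733029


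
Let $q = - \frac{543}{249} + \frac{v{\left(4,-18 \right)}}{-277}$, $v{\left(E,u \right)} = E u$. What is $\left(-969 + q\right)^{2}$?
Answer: $\frac{498291327553600}{528586081} \approx 9.4269 \cdot 10^{5}$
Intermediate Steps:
$q = - \frac{44161}{22991}$ ($q = - \frac{543}{249} + \frac{4 \left(-18\right)}{-277} = \left(-543\right) \frac{1}{249} - - \frac{72}{277} = - \frac{181}{83} + \frac{72}{277} = - \frac{44161}{22991} \approx -1.9208$)
$\left(-969 + q\right)^{2} = \left(-969 - \frac{44161}{22991}\right)^{2} = \left(- \frac{22322440}{22991}\right)^{2} = \frac{498291327553600}{528586081}$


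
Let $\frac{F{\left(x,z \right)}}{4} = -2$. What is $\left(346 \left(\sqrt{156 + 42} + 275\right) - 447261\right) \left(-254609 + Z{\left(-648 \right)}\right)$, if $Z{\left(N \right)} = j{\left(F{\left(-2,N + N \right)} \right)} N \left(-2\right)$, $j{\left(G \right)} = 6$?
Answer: $86912614463 - 256212654 \sqrt{22} \approx 8.5711 \cdot 10^{10}$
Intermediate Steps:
$F{\left(x,z \right)} = -8$ ($F{\left(x,z \right)} = 4 \left(-2\right) = -8$)
$Z{\left(N \right)} = - 12 N$ ($Z{\left(N \right)} = 6 N \left(-2\right) = - 12 N$)
$\left(346 \left(\sqrt{156 + 42} + 275\right) - 447261\right) \left(-254609 + Z{\left(-648 \right)}\right) = \left(346 \left(\sqrt{156 + 42} + 275\right) - 447261\right) \left(-254609 - -7776\right) = \left(346 \left(\sqrt{198} + 275\right) - 447261\right) \left(-254609 + 7776\right) = \left(346 \left(3 \sqrt{22} + 275\right) - 447261\right) \left(-246833\right) = \left(346 \left(275 + 3 \sqrt{22}\right) - 447261\right) \left(-246833\right) = \left(\left(95150 + 1038 \sqrt{22}\right) - 447261\right) \left(-246833\right) = \left(-352111 + 1038 \sqrt{22}\right) \left(-246833\right) = 86912614463 - 256212654 \sqrt{22}$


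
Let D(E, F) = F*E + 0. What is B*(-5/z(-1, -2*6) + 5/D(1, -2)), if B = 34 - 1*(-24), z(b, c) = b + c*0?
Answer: 145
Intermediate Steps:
D(E, F) = E*F (D(E, F) = E*F + 0 = E*F)
z(b, c) = b (z(b, c) = b + 0 = b)
B = 58 (B = 34 + 24 = 58)
B*(-5/z(-1, -2*6) + 5/D(1, -2)) = 58*(-5/(-1) + 5/((1*(-2)))) = 58*(-5*(-1) + 5/(-2)) = 58*(5 + 5*(-½)) = 58*(5 - 5/2) = 58*(5/2) = 145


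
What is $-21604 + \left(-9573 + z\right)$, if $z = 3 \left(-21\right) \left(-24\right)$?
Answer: $-29665$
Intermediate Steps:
$z = 1512$ ($z = \left(-63\right) \left(-24\right) = 1512$)
$-21604 + \left(-9573 + z\right) = -21604 + \left(-9573 + 1512\right) = -21604 - 8061 = -29665$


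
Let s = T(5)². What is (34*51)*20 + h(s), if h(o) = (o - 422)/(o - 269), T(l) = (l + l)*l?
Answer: 77373158/2231 ≈ 34681.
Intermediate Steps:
T(l) = 2*l² (T(l) = (2*l)*l = 2*l²)
s = 2500 (s = (2*5²)² = (2*25)² = 50² = 2500)
h(o) = (-422 + o)/(-269 + o)
(34*51)*20 + h(s) = (34*51)*20 + (-422 + 2500)/(-269 + 2500) = 1734*20 + 2078/2231 = 34680 + (1/2231)*2078 = 34680 + 2078/2231 = 77373158/2231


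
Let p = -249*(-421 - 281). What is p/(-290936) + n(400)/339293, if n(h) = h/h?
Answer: -29653723439/49356274124 ≈ -0.60081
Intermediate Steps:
p = 174798 (p = -249*(-702) = 174798)
n(h) = 1
p/(-290936) + n(400)/339293 = 174798/(-290936) + 1/339293 = 174798*(-1/290936) + 1*(1/339293) = -87399/145468 + 1/339293 = -29653723439/49356274124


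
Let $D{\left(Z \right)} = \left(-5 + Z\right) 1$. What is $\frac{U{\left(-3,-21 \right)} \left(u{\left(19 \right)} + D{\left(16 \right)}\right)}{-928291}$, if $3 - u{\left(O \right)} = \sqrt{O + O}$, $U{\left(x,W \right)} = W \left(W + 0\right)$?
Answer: $- \frac{882}{132613} + \frac{63 \sqrt{38}}{132613} \approx -0.0037224$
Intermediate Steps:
$U{\left(x,W \right)} = W^{2}$ ($U{\left(x,W \right)} = W W = W^{2}$)
$D{\left(Z \right)} = -5 + Z$
$u{\left(O \right)} = 3 - \sqrt{2} \sqrt{O}$ ($u{\left(O \right)} = 3 - \sqrt{O + O} = 3 - \sqrt{2 O} = 3 - \sqrt{2} \sqrt{O}$)
$\frac{U{\left(-3,-21 \right)} \left(u{\left(19 \right)} + D{\left(16 \right)}\right)}{-928291} = \frac{\left(-21\right)^{2} \left(\left(3 - \sqrt{2} \sqrt{19}\right) + \left(-5 + 16\right)\right)}{-928291} = 441 \left(\left(3 - \sqrt{38}\right) + 11\right) \left(- \frac{1}{928291}\right) = 441 \left(14 - \sqrt{38}\right) \left(- \frac{1}{928291}\right) = \left(6174 - 441 \sqrt{38}\right) \left(- \frac{1}{928291}\right) = - \frac{882}{132613} + \frac{63 \sqrt{38}}{132613}$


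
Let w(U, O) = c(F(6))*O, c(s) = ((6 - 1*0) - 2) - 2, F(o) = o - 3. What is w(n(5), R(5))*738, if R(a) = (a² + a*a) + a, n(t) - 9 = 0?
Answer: 81180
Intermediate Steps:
n(t) = 9 (n(t) = 9 + 0 = 9)
R(a) = a + 2*a² (R(a) = (a² + a²) + a = 2*a² + a = a + 2*a²)
F(o) = -3 + o
c(s) = 2 (c(s) = ((6 + 0) - 2) - 2 = (6 - 2) - 2 = 4 - 2 = 2)
w(U, O) = 2*O
w(n(5), R(5))*738 = (2*(5*(1 + 2*5)))*738 = (2*(5*(1 + 10)))*738 = (2*(5*11))*738 = (2*55)*738 = 110*738 = 81180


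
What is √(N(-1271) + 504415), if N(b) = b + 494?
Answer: √503638 ≈ 709.67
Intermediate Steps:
N(b) = 494 + b
√(N(-1271) + 504415) = √((494 - 1271) + 504415) = √(-777 + 504415) = √503638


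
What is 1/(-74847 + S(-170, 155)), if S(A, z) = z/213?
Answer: -213/15942256 ≈ -1.3361e-5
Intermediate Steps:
S(A, z) = z/213 (S(A, z) = z*(1/213) = z/213)
1/(-74847 + S(-170, 155)) = 1/(-74847 + (1/213)*155) = 1/(-74847 + 155/213) = 1/(-15942256/213) = -213/15942256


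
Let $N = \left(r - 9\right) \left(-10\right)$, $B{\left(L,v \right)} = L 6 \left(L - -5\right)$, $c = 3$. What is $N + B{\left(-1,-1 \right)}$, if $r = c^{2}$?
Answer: $-24$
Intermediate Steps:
$r = 9$ ($r = 3^{2} = 9$)
$B{\left(L,v \right)} = 6 L \left(5 + L\right)$ ($B{\left(L,v \right)} = 6 L \left(L + 5\right) = 6 L \left(5 + L\right)$)
$N = 0$ ($N = \left(9 - 9\right) \left(-10\right) = 0 \left(-10\right) = 0$)
$N + B{\left(-1,-1 \right)} = 0 + 6 \left(-1\right) \left(5 - 1\right) = 0 + 6 \left(-1\right) 4 = 0 - 24 = -24$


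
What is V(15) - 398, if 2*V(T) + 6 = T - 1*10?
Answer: -797/2 ≈ -398.50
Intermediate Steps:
V(T) = -8 + T/2 (V(T) = -3 + (T - 1*10)/2 = -3 + (T - 10)/2 = -3 + (-10 + T)/2 = -3 + (-5 + T/2) = -8 + T/2)
V(15) - 398 = (-8 + (½)*15) - 398 = (-8 + 15/2) - 398 = -½ - 398 = -797/2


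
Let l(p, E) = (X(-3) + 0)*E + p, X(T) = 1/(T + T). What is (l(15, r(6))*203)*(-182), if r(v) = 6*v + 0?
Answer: -332514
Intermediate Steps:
X(T) = 1/(2*T)
r(v) = 6*v
l(p, E) = p - E/6 (l(p, E) = ((½)/(-3) + 0)*E + p = ((½)*(-⅓) + 0)*E + p = (-⅙ + 0)*E + p = -E/6 + p = p - E/6)
(l(15, r(6))*203)*(-182) = ((15 - 6)*203)*(-182) = (9*203)*(-182) = 1827*(-182) = -332514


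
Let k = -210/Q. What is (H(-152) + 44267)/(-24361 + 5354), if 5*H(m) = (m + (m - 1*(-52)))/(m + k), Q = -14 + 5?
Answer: -42718033/18341755 ≈ -2.3290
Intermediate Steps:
Q = -9
k = 70/3 (k = -210/(-9) = -210*(-⅑) = 70/3 ≈ 23.333)
H(m) = (52 + 2*m)/(5*(70/3 + m)) (H(m) = ((m + (m - 1*(-52)))/(m + 70/3))/5 = ((m + (m + 52))/(70/3 + m))/5 = ((m + (52 + m))/(70/3 + m))/5 = ((52 + 2*m)/(70/3 + m))/5 = (52 + 2*m)/(5*(70/3 + m)))
(H(-152) + 44267)/(-24361 + 5354) = (6*(26 - 152)/(5*(70 + 3*(-152))) + 44267)/(-24361 + 5354) = ((6/5)*(-126)/(70 - 456) + 44267)/(-19007) = ((6/5)*(-126)/(-386) + 44267)*(-1/19007) = ((6/5)*(-1/386)*(-126) + 44267)*(-1/19007) = (378/965 + 44267)*(-1/19007) = (42718033/965)*(-1/19007) = -42718033/18341755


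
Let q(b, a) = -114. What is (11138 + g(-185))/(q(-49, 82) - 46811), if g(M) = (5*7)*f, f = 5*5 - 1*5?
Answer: -11838/46925 ≈ -0.25227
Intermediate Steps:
f = 20 (f = 25 - 5 = 20)
g(M) = 700 (g(M) = (5*7)*20 = 35*20 = 700)
(11138 + g(-185))/(q(-49, 82) - 46811) = (11138 + 700)/(-114 - 46811) = 11838/(-46925) = 11838*(-1/46925) = -11838/46925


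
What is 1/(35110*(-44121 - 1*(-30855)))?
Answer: -1/465769260 ≈ -2.1470e-9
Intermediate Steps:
1/(35110*(-44121 - 1*(-30855))) = 1/(35110*(-44121 + 30855)) = (1/35110)/(-13266) = (1/35110)*(-1/13266) = -1/465769260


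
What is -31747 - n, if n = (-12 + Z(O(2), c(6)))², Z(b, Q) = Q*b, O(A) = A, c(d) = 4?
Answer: -31763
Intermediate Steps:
n = 16 (n = (-12 + 4*2)² = (-12 + 8)² = (-4)² = 16)
-31747 - n = -31747 - 1*16 = -31747 - 16 = -31763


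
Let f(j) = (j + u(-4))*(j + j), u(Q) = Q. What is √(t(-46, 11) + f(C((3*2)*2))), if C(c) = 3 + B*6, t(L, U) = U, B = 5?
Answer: 5*√77 ≈ 43.875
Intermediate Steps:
C(c) = 33 (C(c) = 3 + 5*6 = 3 + 30 = 33)
f(j) = 2*j*(-4 + j) (f(j) = (j - 4)*(j + j) = (-4 + j)*(2*j) = 2*j*(-4 + j))
√(t(-46, 11) + f(C((3*2)*2))) = √(11 + 2*33*(-4 + 33)) = √(11 + 2*33*29) = √(11 + 1914) = √1925 = 5*√77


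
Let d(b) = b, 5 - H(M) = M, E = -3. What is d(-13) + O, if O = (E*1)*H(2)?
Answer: -22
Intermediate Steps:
H(M) = 5 - M
O = -9 (O = (-3*1)*(5 - 1*2) = -3*(5 - 2) = -3*3 = -9)
d(-13) + O = -13 - 9 = -22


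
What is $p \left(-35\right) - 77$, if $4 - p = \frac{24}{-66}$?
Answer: $- \frac{2527}{11} \approx -229.73$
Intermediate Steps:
$p = \frac{48}{11}$ ($p = 4 - \frac{24}{-66} = 4 - 24 \left(- \frac{1}{66}\right) = 4 - - \frac{4}{11} = 4 + \frac{4}{11} = \frac{48}{11} \approx 4.3636$)
$p \left(-35\right) - 77 = \frac{48}{11} \left(-35\right) - 77 = - \frac{1680}{11} - 77 = - \frac{2527}{11}$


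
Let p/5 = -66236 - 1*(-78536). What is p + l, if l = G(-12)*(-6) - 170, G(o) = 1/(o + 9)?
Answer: 61332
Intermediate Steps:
G(o) = 1/(9 + o)
l = -168 (l = -6/(9 - 12) - 170 = -6/(-3) - 170 = -⅓*(-6) - 170 = 2 - 170 = -168)
p = 61500 (p = 5*(-66236 - 1*(-78536)) = 5*(-66236 + 78536) = 5*12300 = 61500)
p + l = 61500 - 168 = 61332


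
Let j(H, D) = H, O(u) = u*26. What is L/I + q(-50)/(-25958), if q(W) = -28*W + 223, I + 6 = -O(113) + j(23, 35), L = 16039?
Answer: -421081145/75823318 ≈ -5.5535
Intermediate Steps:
O(u) = 26*u
I = -2921 (I = -6 + (-26*113 + 23) = -6 + (-1*2938 + 23) = -6 + (-2938 + 23) = -6 - 2915 = -2921)
q(W) = 223 - 28*W
L/I + q(-50)/(-25958) = 16039/(-2921) + (223 - 28*(-50))/(-25958) = 16039*(-1/2921) + (223 + 1400)*(-1/25958) = -16039/2921 + 1623*(-1/25958) = -16039/2921 - 1623/25958 = -421081145/75823318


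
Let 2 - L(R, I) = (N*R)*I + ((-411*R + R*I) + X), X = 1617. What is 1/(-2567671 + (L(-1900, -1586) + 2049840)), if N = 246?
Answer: -1/745610146 ≈ -1.3412e-9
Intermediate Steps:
L(R, I) = -1615 + 411*R - 247*I*R (L(R, I) = 2 - ((246*R)*I + ((-411*R + R*I) + 1617)) = 2 - (246*I*R + ((-411*R + I*R) + 1617)) = 2 - (246*I*R + (1617 - 411*R + I*R)) = 2 - (1617 - 411*R + 247*I*R) = 2 + (-1617 + 411*R - 247*I*R) = -1615 + 411*R - 247*I*R)
1/(-2567671 + (L(-1900, -1586) + 2049840)) = 1/(-2567671 + ((-1615 + 411*(-1900) - 247*(-1586)*(-1900)) + 2049840)) = 1/(-2567671 + ((-1615 - 780900 - 744309800) + 2049840)) = 1/(-2567671 + (-745092315 + 2049840)) = 1/(-2567671 - 743042475) = 1/(-745610146) = -1/745610146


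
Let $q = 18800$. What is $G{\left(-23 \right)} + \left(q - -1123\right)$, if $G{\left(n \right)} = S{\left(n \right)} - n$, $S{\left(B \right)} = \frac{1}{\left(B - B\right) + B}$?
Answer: $\frac{458757}{23} \approx 19946.0$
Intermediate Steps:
$S{\left(B \right)} = \frac{1}{B}$ ($S{\left(B \right)} = \frac{1}{0 + B} = \frac{1}{B}$)
$G{\left(n \right)} = \frac{1}{n} - n$
$G{\left(-23 \right)} + \left(q - -1123\right) = \left(\frac{1}{-23} - -23\right) + \left(18800 - -1123\right) = \left(- \frac{1}{23} + 23\right) + \left(18800 + 1123\right) = \frac{528}{23} + 19923 = \frac{458757}{23}$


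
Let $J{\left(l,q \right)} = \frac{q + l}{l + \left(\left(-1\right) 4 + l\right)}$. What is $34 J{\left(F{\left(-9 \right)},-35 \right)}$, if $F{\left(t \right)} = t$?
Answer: $68$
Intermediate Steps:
$J{\left(l,q \right)} = \frac{l + q}{-4 + 2 l}$ ($J{\left(l,q \right)} = \frac{l + q}{l + \left(-4 + l\right)} = \frac{l + q}{-4 + 2 l}$)
$34 J{\left(F{\left(-9 \right)},-35 \right)} = 34 \frac{-9 - 35}{2 \left(-2 - 9\right)} = 34 \cdot \frac{1}{2} \frac{1}{-11} \left(-44\right) = 34 \cdot \frac{1}{2} \left(- \frac{1}{11}\right) \left(-44\right) = 34 \cdot 2 = 68$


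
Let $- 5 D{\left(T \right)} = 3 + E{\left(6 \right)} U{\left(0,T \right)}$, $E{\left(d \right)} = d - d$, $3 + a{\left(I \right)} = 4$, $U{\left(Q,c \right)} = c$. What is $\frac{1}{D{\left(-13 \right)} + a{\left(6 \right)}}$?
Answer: $\frac{5}{2} \approx 2.5$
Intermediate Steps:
$a{\left(I \right)} = 1$ ($a{\left(I \right)} = -3 + 4 = 1$)
$E{\left(d \right)} = 0$
$D{\left(T \right)} = - \frac{3}{5}$ ($D{\left(T \right)} = - \frac{3 + 0 T}{5} = - \frac{3 + 0}{5} = \left(- \frac{1}{5}\right) 3 = - \frac{3}{5}$)
$\frac{1}{D{\left(-13 \right)} + a{\left(6 \right)}} = \frac{1}{- \frac{3}{5} + 1} = \frac{1}{\frac{2}{5}} = \frac{5}{2}$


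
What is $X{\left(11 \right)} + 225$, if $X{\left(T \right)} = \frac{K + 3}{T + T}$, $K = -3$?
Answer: $225$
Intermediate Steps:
$X{\left(T \right)} = 0$ ($X{\left(T \right)} = \frac{-3 + 3}{T + T} = \frac{1}{2 T} 0 = 0$)
$X{\left(11 \right)} + 225 = 0 + 225 = 225$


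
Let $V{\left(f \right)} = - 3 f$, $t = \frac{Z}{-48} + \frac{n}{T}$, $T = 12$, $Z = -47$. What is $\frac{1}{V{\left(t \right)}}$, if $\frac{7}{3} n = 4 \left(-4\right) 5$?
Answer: $\frac{112}{631} \approx 0.1775$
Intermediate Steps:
$n = - \frac{240}{7}$ ($n = \frac{3 \cdot 4 \left(-4\right) 5}{7} = \frac{3 \left(\left(-16\right) 5\right)}{7} = \frac{3}{7} \left(-80\right) = - \frac{240}{7} \approx -34.286$)
$t = - \frac{631}{336}$ ($t = - \frac{47}{-48} - \frac{240}{7 \cdot 12} = \left(-47\right) \left(- \frac{1}{48}\right) - \frac{20}{7} = \frac{47}{48} - \frac{20}{7} = - \frac{631}{336} \approx -1.878$)
$\frac{1}{V{\left(t \right)}} = \frac{1}{\left(-3\right) \left(- \frac{631}{336}\right)} = \frac{1}{\frac{631}{112}} = \frac{112}{631}$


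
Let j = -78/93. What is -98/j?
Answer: 1519/13 ≈ 116.85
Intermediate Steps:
j = -26/31 (j = -78*1/93 = -26/31 ≈ -0.83871)
-98/j = -98/(-26/31) = -31/26*(-98) = 1519/13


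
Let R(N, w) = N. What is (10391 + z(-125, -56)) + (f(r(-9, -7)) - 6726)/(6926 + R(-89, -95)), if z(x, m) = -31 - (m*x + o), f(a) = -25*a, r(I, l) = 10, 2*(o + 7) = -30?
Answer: 23115758/6837 ≈ 3381.0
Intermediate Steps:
o = -22 (o = -7 + (½)*(-30) = -7 - 15 = -22)
z(x, m) = -9 - m*x (z(x, m) = -31 - (m*x - 22) = -31 - (-22 + m*x) = -31 + (22 - m*x) = -9 - m*x)
(10391 + z(-125, -56)) + (f(r(-9, -7)) - 6726)/(6926 + R(-89, -95)) = (10391 + (-9 - 1*(-56)*(-125))) + (-25*10 - 6726)/(6926 - 89) = (10391 + (-9 - 7000)) + (-250 - 6726)/6837 = (10391 - 7009) - 6976*1/6837 = 3382 - 6976/6837 = 23115758/6837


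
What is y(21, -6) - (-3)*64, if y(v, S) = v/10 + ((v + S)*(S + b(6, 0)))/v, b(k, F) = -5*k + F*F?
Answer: 11787/70 ≈ 168.39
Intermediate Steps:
b(k, F) = F² - 5*k (b(k, F) = -5*k + F² = F² - 5*k)
y(v, S) = v/10 + (-30 + S)*(S + v)/v (y(v, S) = v/10 + ((v + S)*(S + (0² - 5*6)))/v = v*(⅒) + ((S + v)*(S + (0 - 30)))/v = v/10 + ((S + v)*(S - 30))/v = v/10 + ((S + v)*(-30 + S))/v = v/10 + ((-30 + S)*(S + v))/v = v/10 + (-30 + S)*(S + v)/v)
y(21, -6) - (-3)*64 = (-30 - 6 + (⅒)*21 + (-6)²/21 - 30*(-6)/21) - (-3)*64 = (-30 - 6 + 21/10 + 36*(1/21) - 30*(-6)*1/21) - 1*(-192) = (-30 - 6 + 21/10 + 12/7 + 60/7) + 192 = -1653/70 + 192 = 11787/70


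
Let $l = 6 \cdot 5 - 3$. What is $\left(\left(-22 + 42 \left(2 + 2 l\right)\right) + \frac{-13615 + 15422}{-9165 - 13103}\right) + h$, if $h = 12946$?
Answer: $\frac{340164161}{22268} \approx 15276.0$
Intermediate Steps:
$l = 27$ ($l = 30 - 3 = 27$)
$\left(\left(-22 + 42 \left(2 + 2 l\right)\right) + \frac{-13615 + 15422}{-9165 - 13103}\right) + h = \left(\left(-22 + 42 \left(2 + 2 \cdot 27\right)\right) + \frac{-13615 + 15422}{-9165 - 13103}\right) + 12946 = \left(\left(-22 + 42 \left(2 + 54\right)\right) + \frac{1807}{-22268}\right) + 12946 = \left(\left(-22 + 42 \cdot 56\right) + 1807 \left(- \frac{1}{22268}\right)\right) + 12946 = \left(\left(-22 + 2352\right) - \frac{1807}{22268}\right) + 12946 = \left(2330 - \frac{1807}{22268}\right) + 12946 = \frac{51882633}{22268} + 12946 = \frac{340164161}{22268}$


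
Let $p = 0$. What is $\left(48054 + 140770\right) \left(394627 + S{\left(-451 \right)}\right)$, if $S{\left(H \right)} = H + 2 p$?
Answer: $74429889024$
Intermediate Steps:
$S{\left(H \right)} = H$ ($S{\left(H \right)} = H + 2 \cdot 0 = H + 0 = H$)
$\left(48054 + 140770\right) \left(394627 + S{\left(-451 \right)}\right) = \left(48054 + 140770\right) \left(394627 - 451\right) = 188824 \cdot 394176 = 74429889024$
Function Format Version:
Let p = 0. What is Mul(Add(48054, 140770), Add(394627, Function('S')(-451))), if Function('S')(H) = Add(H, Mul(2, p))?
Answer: 74429889024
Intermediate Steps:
Function('S')(H) = H (Function('S')(H) = Add(H, Mul(2, 0)) = Add(H, 0) = H)
Mul(Add(48054, 140770), Add(394627, Function('S')(-451))) = Mul(Add(48054, 140770), Add(394627, -451)) = Mul(188824, 394176) = 74429889024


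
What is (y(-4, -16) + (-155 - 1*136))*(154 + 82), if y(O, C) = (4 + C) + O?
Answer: -72452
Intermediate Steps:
y(O, C) = 4 + C + O
(y(-4, -16) + (-155 - 1*136))*(154 + 82) = ((4 - 16 - 4) + (-155 - 1*136))*(154 + 82) = (-16 + (-155 - 136))*236 = (-16 - 291)*236 = -307*236 = -72452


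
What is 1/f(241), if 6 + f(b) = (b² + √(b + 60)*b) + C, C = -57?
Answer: 58018/3348605943 - 241*√301/3348605943 ≈ 1.6077e-5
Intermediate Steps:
f(b) = -63 + b² + b*√(60 + b) (f(b) = -6 + ((b² + √(b + 60)*b) - 57) = -6 + ((b² + √(60 + b)*b) - 57) = -6 + ((b² + b*√(60 + b)) - 57) = -6 + (-57 + b² + b*√(60 + b)) = -63 + b² + b*√(60 + b))
1/f(241) = 1/(-63 + 241² + 241*√(60 + 241)) = 1/(-63 + 58081 + 241*√301) = 1/(58018 + 241*√301)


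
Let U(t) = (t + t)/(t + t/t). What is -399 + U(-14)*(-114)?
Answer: -8379/13 ≈ -644.54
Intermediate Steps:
U(t) = 2*t/(1 + t) (U(t) = (2*t)/(t + 1) = (2*t)/(1 + t) = 2*t/(1 + t))
-399 + U(-14)*(-114) = -399 + (2*(-14)/(1 - 14))*(-114) = -399 + (2*(-14)/(-13))*(-114) = -399 + (2*(-14)*(-1/13))*(-114) = -399 + (28/13)*(-114) = -399 - 3192/13 = -8379/13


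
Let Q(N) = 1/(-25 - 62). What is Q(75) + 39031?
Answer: 3395696/87 ≈ 39031.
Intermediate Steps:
Q(N) = -1/87 (Q(N) = 1/(-87) = -1/87)
Q(75) + 39031 = -1/87 + 39031 = 3395696/87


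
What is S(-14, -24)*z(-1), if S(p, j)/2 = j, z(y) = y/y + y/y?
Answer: -96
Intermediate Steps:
z(y) = 2 (z(y) = 1 + 1 = 2)
S(p, j) = 2*j
S(-14, -24)*z(-1) = (2*(-24))*2 = -48*2 = -96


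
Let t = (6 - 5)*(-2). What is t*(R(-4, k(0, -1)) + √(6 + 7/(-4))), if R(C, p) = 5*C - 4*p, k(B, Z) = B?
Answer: 40 - √17 ≈ 35.877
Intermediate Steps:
R(C, p) = -4*p + 5*C
t = -2 (t = 1*(-2) = -2)
t*(R(-4, k(0, -1)) + √(6 + 7/(-4))) = -2*((-4*0 + 5*(-4)) + √(6 + 7/(-4))) = -2*((0 - 20) + √(6 + 7*(-¼))) = -2*(-20 + √(6 - 7/4)) = -2*(-20 + √(17/4)) = -2*(-20 + √17/2) = 40 - √17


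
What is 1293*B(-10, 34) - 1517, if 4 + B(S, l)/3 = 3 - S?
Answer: 33394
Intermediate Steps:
B(S, l) = -3 - 3*S (B(S, l) = -12 + 3*(3 - S) = -12 + (9 - 3*S) = -3 - 3*S)
1293*B(-10, 34) - 1517 = 1293*(-3 - 3*(-10)) - 1517 = 1293*(-3 + 30) - 1517 = 1293*27 - 1517 = 34911 - 1517 = 33394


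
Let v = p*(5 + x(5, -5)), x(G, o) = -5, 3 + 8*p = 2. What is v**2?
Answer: 0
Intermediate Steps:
p = -1/8 (p = -3/8 + (1/8)*2 = -3/8 + 1/4 = -1/8 ≈ -0.12500)
v = 0 (v = -(5 - 5)/8 = -1/8*0 = 0)
v**2 = 0**2 = 0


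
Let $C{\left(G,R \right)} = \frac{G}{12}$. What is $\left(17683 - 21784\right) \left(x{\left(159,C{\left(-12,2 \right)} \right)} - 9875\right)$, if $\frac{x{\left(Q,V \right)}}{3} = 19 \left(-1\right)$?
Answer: $40731132$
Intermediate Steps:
$C{\left(G,R \right)} = \frac{G}{12}$ ($C{\left(G,R \right)} = G \frac{1}{12} = \frac{G}{12}$)
$x{\left(Q,V \right)} = -57$ ($x{\left(Q,V \right)} = 3 \cdot 19 \left(-1\right) = 3 \left(-19\right) = -57$)
$\left(17683 - 21784\right) \left(x{\left(159,C{\left(-12,2 \right)} \right)} - 9875\right) = \left(17683 - 21784\right) \left(-57 - 9875\right) = \left(-4101\right) \left(-9932\right) = 40731132$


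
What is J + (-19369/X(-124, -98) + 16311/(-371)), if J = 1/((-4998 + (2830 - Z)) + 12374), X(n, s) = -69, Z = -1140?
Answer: 22920592613/96815418 ≈ 236.75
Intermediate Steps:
J = 1/11346 (J = 1/((-4998 + (2830 - 1*(-1140))) + 12374) = 1/((-4998 + (2830 + 1140)) + 12374) = 1/((-4998 + 3970) + 12374) = 1/(-1028 + 12374) = 1/11346 ≈ 8.8137e-5)
J + (-19369/X(-124, -98) + 16311/(-371)) = 1/11346 + (-19369/(-69) + 16311/(-371)) = 1/11346 + (-19369*(-1/69) + 16311*(-1/371)) = 1/11346 + (19369/69 - 16311/371) = 1/11346 + 6060440/25599 = 22920592613/96815418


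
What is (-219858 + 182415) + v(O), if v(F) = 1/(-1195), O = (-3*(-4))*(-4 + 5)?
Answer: -44744386/1195 ≈ -37443.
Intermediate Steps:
O = 12 (O = 12*1 = 12)
v(F) = -1/1195
(-219858 + 182415) + v(O) = (-219858 + 182415) - 1/1195 = -37443 - 1/1195 = -44744386/1195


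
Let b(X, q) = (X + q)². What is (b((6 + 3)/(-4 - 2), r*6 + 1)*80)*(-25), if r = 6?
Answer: -2520500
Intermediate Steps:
(b((6 + 3)/(-4 - 2), r*6 + 1)*80)*(-25) = (((6 + 3)/(-4 - 2) + (6*6 + 1))²*80)*(-25) = ((9/(-6) + (36 + 1))²*80)*(-25) = ((9*(-⅙) + 37)²*80)*(-25) = ((-3/2 + 37)²*80)*(-25) = ((71/2)²*80)*(-25) = ((5041/4)*80)*(-25) = 100820*(-25) = -2520500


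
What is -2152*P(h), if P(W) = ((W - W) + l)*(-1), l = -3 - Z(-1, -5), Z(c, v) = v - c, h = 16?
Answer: 2152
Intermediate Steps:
l = 1 (l = -3 - (-5 - 1*(-1)) = -3 - (-5 + 1) = -3 - 1*(-4) = -3 + 4 = 1)
P(W) = -1 (P(W) = ((W - W) + 1)*(-1) = (0 + 1)*(-1) = 1*(-1) = -1)
-2152*P(h) = -2152*(-1) = 2152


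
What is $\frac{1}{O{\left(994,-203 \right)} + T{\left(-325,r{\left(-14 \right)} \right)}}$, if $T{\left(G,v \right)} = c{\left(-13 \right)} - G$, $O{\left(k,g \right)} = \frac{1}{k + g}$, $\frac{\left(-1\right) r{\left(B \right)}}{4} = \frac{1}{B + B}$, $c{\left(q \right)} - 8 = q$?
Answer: $\frac{791}{253121} \approx 0.003125$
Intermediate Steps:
$c{\left(q \right)} = 8 + q$
$r{\left(B \right)} = - \frac{2}{B}$ ($r{\left(B \right)} = - \frac{4}{B + B} = - \frac{4}{2 B} = - 4 \frac{1}{2 B} = - \frac{2}{B}$)
$O{\left(k,g \right)} = \frac{1}{g + k}$
$T{\left(G,v \right)} = -5 - G$ ($T{\left(G,v \right)} = \left(8 - 13\right) - G = -5 - G$)
$\frac{1}{O{\left(994,-203 \right)} + T{\left(-325,r{\left(-14 \right)} \right)}} = \frac{1}{\frac{1}{-203 + 994} - -320} = \frac{1}{\frac{1}{791} + \left(-5 + 325\right)} = \frac{1}{\frac{1}{791} + 320} = \frac{1}{\frac{253121}{791}} = \frac{791}{253121}$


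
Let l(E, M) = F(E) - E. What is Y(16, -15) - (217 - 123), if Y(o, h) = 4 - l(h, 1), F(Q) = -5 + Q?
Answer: -85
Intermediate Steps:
l(E, M) = -5 (l(E, M) = (-5 + E) - E = -5)
Y(o, h) = 9 (Y(o, h) = 4 - 1*(-5) = 4 + 5 = 9)
Y(16, -15) - (217 - 123) = 9 - (217 - 123) = 9 - 1*94 = 9 - 94 = -85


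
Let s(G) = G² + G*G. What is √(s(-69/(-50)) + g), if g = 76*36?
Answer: 9*√84562/50 ≈ 52.343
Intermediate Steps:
g = 2736
s(G) = 2*G² (s(G) = G² + G² = 2*G²)
√(s(-69/(-50)) + g) = √(2*(-69/(-50))² + 2736) = √(2*(-69*(-1/50))² + 2736) = √(2*(69/50)² + 2736) = √(2*(4761/2500) + 2736) = √(4761/1250 + 2736) = √(3424761/1250) = 9*√84562/50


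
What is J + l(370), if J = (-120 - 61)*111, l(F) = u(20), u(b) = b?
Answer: -20071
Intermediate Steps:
l(F) = 20
J = -20091 (J = -181*111 = -20091)
J + l(370) = -20091 + 20 = -20071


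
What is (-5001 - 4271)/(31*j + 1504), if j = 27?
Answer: -9272/2341 ≈ -3.9607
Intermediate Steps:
(-5001 - 4271)/(31*j + 1504) = (-5001 - 4271)/(31*27 + 1504) = -9272/(837 + 1504) = -9272/2341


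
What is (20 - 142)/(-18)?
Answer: 61/9 ≈ 6.7778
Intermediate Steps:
(20 - 142)/(-18) = -122*(-1/18) = 61/9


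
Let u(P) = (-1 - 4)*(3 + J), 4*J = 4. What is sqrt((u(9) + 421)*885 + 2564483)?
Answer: 2*sqrt(729842) ≈ 1708.6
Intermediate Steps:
J = 1 (J = (1/4)*4 = 1)
u(P) = -20 (u(P) = (-1 - 4)*(3 + 1) = -5*4 = -20)
sqrt((u(9) + 421)*885 + 2564483) = sqrt((-20 + 421)*885 + 2564483) = sqrt(401*885 + 2564483) = sqrt(354885 + 2564483) = sqrt(2919368) = 2*sqrt(729842)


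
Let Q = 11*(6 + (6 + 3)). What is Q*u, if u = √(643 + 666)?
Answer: 165*√1309 ≈ 5969.7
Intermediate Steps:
u = √1309 ≈ 36.180
Q = 165 (Q = 11*(6 + 9) = 11*15 = 165)
Q*u = 165*√1309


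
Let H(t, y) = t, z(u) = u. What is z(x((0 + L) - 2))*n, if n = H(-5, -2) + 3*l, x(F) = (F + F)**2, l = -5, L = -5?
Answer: -3920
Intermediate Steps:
x(F) = 4*F**2 (x(F) = (2*F)**2 = 4*F**2)
n = -20 (n = -5 + 3*(-5) = -5 - 15 = -20)
z(x((0 + L) - 2))*n = (4*((0 - 5) - 2)**2)*(-20) = (4*(-5 - 2)**2)*(-20) = (4*(-7)**2)*(-20) = (4*49)*(-20) = 196*(-20) = -3920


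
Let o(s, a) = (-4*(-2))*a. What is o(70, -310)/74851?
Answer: -2480/74851 ≈ -0.033132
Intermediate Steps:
o(s, a) = 8*a
o(70, -310)/74851 = (8*(-310))/74851 = -2480*1/74851 = -2480/74851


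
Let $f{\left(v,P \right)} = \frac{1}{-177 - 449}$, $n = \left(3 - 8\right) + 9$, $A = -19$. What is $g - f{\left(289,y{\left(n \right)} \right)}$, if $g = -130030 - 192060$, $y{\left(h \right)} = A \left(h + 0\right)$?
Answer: $- \frac{201628339}{626} \approx -3.2209 \cdot 10^{5}$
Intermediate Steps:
$n = 4$ ($n = -5 + 9 = 4$)
$y{\left(h \right)} = - 19 h$ ($y{\left(h \right)} = - 19 \left(h + 0\right) = - 19 h$)
$f{\left(v,P \right)} = - \frac{1}{626}$ ($f{\left(v,P \right)} = \frac{1}{-626} = - \frac{1}{626}$)
$g = -322090$ ($g = -130030 - 192060 = -322090$)
$g - f{\left(289,y{\left(n \right)} \right)} = -322090 - - \frac{1}{626} = -322090 + \frac{1}{626} = - \frac{201628339}{626}$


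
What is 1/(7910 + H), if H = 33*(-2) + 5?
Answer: 1/7849 ≈ 0.00012740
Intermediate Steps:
H = -61 (H = -66 + 5 = -61)
1/(7910 + H) = 1/(7910 - 61) = 1/7849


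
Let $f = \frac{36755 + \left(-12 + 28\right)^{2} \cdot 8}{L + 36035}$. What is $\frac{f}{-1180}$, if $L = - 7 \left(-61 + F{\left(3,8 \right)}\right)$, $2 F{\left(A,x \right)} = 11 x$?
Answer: $- \frac{38803}{42661720} \approx -0.00090955$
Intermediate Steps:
$F{\left(A,x \right)} = \frac{11 x}{2}$
$L = 119$ ($L = - 7 \left(-61 + \frac{11}{2} \cdot 8\right) = - 7 \left(-61 + 44\right) = \left(-7\right) \left(-17\right) = 119$)
$f = \frac{38803}{36154}$ ($f = \frac{36755 + \left(-12 + 28\right)^{2} \cdot 8}{119 + 36035} = \frac{36755 + 16^{2} \cdot 8}{36154} = \left(36755 + 256 \cdot 8\right) \frac{1}{36154} = \left(36755 + 2048\right) \frac{1}{36154} = 38803 \cdot \frac{1}{36154} = \frac{38803}{36154} \approx 1.0733$)
$\frac{f}{-1180} = \frac{38803}{36154 \left(-1180\right)} = \frac{38803}{36154} \left(- \frac{1}{1180}\right) = - \frac{38803}{42661720}$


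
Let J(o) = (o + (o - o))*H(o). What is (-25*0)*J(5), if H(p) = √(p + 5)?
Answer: 0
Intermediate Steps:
H(p) = √(5 + p)
J(o) = o*√(5 + o) (J(o) = (o + (o - o))*√(5 + o) = (o + 0)*√(5 + o) = o*√(5 + o))
(-25*0)*J(5) = (-25*0)*(5*√(5 + 5)) = 0*(5*√10) = 0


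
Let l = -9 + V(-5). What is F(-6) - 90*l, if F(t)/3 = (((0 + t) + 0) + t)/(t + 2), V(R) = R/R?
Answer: 729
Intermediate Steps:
V(R) = 1
F(t) = 6*t/(2 + t) (F(t) = 3*((((0 + t) + 0) + t)/(t + 2)) = 3*(((t + 0) + t)/(2 + t)) = 3*((t + t)/(2 + t)) = 3*((2*t)/(2 + t)) = 3*(2*t/(2 + t)) = 6*t/(2 + t))
l = -8 (l = -9 + 1 = -8)
F(-6) - 90*l = 6*(-6)/(2 - 6) - 90*(-8) = 6*(-6)/(-4) + 720 = 6*(-6)*(-¼) + 720 = 9 + 720 = 729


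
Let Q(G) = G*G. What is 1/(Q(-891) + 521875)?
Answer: 1/1315756 ≈ 7.6002e-7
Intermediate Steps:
Q(G) = G²
1/(Q(-891) + 521875) = 1/((-891)² + 521875) = 1/(793881 + 521875) = 1/1315756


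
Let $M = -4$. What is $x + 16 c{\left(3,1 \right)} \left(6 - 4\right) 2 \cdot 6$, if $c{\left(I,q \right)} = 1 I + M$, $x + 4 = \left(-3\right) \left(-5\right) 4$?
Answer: $-328$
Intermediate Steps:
$x = 56$ ($x = -4 + \left(-3\right) \left(-5\right) 4 = -4 + 15 \cdot 4 = -4 + 60 = 56$)
$c{\left(I,q \right)} = -4 + I$ ($c{\left(I,q \right)} = 1 I - 4 = I - 4 = -4 + I$)
$x + 16 c{\left(3,1 \right)} \left(6 - 4\right) 2 \cdot 6 = 56 + 16 \left(-4 + 3\right) \left(6 - 4\right) 2 \cdot 6 = 56 + 16 \left(-1\right) 2 \cdot 2 \cdot 6 = 56 + 16 \left(-2\right) 2 \cdot 6 = 56 + 16 \left(\left(-4\right) 6\right) = 56 + 16 \left(-24\right) = 56 - 384 = -328$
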